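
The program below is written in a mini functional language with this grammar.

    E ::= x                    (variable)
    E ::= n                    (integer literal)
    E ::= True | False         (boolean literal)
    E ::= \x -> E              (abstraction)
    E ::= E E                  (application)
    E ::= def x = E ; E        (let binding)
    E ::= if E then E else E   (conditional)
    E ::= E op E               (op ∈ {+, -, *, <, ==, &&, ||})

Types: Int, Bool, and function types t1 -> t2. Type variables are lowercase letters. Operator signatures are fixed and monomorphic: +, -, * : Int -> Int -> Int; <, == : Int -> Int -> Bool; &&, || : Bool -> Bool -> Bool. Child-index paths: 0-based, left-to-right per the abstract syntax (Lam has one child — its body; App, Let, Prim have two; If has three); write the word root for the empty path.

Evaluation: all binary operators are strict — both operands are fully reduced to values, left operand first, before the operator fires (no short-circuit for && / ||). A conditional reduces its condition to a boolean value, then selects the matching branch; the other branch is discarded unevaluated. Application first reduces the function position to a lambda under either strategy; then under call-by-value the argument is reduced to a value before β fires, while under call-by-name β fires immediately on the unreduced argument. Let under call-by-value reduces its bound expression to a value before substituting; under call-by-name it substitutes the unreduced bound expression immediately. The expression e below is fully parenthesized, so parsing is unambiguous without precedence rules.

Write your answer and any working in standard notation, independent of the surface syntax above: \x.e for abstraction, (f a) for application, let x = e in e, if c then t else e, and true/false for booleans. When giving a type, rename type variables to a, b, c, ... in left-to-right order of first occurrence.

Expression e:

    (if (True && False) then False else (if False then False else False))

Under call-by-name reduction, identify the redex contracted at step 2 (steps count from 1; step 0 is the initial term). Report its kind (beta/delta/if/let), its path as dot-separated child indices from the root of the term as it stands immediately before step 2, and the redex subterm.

Answer: if at root : (if false then false else (if false then false else false))

Trace:
step 0: (if (true && false) then false else (if false then false else false))
step 1: [delta@0] (if false then false else (if false then false else false))
step 2: [if@root] (if false then false else false)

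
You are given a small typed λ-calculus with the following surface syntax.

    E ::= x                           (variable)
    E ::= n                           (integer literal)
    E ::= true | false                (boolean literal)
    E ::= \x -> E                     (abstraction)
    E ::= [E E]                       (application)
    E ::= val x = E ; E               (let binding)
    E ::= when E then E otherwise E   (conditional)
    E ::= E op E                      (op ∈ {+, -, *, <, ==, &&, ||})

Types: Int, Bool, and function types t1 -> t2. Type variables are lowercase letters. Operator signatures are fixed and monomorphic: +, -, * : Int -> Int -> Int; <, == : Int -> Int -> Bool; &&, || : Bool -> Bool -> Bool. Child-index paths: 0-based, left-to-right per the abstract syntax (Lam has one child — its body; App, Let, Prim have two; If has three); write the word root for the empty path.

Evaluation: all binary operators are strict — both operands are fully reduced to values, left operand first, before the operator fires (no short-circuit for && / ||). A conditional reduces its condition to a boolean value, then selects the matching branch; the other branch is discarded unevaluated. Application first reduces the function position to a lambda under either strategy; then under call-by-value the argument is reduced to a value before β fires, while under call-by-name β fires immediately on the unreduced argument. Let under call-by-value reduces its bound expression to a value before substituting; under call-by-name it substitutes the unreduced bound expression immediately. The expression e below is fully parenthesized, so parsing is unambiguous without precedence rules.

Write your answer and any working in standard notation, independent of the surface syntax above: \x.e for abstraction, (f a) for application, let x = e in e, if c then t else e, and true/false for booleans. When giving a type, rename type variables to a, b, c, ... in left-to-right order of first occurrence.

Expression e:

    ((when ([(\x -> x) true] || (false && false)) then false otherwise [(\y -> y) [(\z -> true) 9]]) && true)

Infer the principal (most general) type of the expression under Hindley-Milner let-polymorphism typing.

Derivation:
x : a
\x._ : a -> a
  unify a -> a ~ Bool -> b
  unify a ~ Bool
  unify Bool ~ b
_ _ : Bool
  unify Bool ~ Bool
  unify Bool ~ Bool
  unify Bool ~ Bool
  unify Bool ~ Bool
  unify Bool ~ Bool
y : c
\y._ : c -> c
\z._ : d -> Bool
  unify d -> Bool ~ Int -> e
  unify d ~ Int
  unify Bool ~ e
_ _ : Bool
  unify c -> c ~ Bool -> f
  unify c ~ Bool
  unify Bool ~ f
_ _ : Bool
  unify Bool ~ Bool
  unify Bool ~ Bool
  unify Bool ~ Bool

Answer: Bool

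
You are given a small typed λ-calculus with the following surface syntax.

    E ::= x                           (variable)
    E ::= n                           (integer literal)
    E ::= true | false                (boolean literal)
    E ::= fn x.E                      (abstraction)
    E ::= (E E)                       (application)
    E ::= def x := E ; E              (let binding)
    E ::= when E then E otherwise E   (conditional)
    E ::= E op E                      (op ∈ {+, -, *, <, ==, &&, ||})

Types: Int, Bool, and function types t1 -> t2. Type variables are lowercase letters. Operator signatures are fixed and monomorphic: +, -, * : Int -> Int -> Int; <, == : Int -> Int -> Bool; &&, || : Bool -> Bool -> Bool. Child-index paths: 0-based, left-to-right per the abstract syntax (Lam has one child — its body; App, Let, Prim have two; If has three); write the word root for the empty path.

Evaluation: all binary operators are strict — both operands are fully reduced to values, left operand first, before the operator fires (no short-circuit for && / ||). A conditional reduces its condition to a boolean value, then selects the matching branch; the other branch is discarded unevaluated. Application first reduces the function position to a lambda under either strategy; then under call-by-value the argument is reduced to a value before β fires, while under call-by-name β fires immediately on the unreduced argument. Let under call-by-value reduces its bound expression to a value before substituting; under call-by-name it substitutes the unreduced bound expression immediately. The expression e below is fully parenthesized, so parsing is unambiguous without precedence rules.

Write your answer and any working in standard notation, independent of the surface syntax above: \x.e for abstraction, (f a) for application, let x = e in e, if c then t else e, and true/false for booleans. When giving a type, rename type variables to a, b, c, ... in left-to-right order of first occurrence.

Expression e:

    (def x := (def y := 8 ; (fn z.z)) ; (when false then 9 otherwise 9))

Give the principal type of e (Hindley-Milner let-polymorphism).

Working:
let y : Int
z : a
\z._ : a -> a
let x : forall. a -> a
  unify Bool ~ Bool
  unify Int ~ Int

Answer: Int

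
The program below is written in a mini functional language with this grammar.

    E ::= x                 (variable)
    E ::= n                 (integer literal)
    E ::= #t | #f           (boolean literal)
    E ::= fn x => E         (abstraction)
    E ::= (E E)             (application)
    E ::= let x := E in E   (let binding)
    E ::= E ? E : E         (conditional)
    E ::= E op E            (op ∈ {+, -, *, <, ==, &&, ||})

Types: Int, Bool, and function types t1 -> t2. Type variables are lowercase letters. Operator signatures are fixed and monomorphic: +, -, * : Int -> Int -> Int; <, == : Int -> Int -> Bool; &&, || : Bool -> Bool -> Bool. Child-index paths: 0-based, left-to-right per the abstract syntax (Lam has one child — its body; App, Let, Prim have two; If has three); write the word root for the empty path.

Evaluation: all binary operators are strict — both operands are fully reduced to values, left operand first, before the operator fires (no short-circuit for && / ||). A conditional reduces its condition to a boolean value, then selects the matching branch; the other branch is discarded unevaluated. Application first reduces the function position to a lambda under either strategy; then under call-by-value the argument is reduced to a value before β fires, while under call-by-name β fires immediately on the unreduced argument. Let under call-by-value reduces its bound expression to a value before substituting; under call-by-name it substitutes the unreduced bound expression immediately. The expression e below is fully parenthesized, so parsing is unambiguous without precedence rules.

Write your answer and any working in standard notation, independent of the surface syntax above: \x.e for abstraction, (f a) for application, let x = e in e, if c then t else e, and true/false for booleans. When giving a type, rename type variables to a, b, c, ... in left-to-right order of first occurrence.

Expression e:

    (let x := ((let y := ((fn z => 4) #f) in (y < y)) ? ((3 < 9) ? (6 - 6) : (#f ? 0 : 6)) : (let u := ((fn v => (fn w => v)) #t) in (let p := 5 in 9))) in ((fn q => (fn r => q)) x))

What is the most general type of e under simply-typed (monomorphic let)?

Derivation:
\z._ : a -> Int
  unify a -> Int ~ Bool -> b
  unify a ~ Bool
  unify Int ~ b
_ _ : Int
let y : Int
y : Int
  unify Int ~ Int
y : Int
  unify Int ~ Int
  unify Bool ~ Bool
  unify Int ~ Int
  unify Int ~ Int
  unify Bool ~ Bool
  unify Int ~ Int
  unify Int ~ Int
  unify Bool ~ Bool
  unify Int ~ Int
  unify Int ~ Int
v : c
\w._ : d -> c
\v._ : c -> d -> c
  unify c -> d -> c ~ Bool -> e
  unify c ~ Bool
  unify d -> Bool ~ e
_ _ : d -> Bool
let u : d -> Bool
let p : Int
  unify Int ~ Int
let x : Int
q : f
\r._ : g -> f
\q._ : f -> g -> f
x : Int
  unify f -> g -> f ~ Int -> h
  unify f ~ Int
  unify g -> Int ~ h
_ _ : g -> Int

Answer: a -> Int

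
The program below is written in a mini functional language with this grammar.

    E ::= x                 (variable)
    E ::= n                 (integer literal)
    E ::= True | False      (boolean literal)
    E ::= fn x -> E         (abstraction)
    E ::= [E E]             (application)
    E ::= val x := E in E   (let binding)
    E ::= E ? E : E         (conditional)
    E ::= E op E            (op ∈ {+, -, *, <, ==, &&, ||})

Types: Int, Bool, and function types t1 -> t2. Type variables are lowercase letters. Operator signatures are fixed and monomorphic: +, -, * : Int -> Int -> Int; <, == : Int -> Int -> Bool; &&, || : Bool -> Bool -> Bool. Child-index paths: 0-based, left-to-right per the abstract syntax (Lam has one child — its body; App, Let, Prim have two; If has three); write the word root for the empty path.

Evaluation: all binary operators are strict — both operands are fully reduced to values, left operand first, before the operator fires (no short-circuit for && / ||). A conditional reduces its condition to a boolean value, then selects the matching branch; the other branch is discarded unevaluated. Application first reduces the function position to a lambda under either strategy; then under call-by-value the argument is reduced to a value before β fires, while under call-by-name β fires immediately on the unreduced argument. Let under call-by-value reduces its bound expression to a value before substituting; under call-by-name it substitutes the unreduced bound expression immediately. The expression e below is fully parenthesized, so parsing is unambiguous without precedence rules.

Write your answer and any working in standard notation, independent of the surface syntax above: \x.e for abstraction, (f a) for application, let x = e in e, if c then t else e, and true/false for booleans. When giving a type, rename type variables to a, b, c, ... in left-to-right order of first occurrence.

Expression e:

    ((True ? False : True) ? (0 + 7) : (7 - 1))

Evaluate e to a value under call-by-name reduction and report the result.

Derivation:
step 0: (if (if true then false else true) then (0 + 7) else (7 - 1))
step 1: [if@0] (if false then (0 + 7) else (7 - 1))
step 2: [if@root] (7 - 1)
step 3: [delta@root] 6

Answer: 6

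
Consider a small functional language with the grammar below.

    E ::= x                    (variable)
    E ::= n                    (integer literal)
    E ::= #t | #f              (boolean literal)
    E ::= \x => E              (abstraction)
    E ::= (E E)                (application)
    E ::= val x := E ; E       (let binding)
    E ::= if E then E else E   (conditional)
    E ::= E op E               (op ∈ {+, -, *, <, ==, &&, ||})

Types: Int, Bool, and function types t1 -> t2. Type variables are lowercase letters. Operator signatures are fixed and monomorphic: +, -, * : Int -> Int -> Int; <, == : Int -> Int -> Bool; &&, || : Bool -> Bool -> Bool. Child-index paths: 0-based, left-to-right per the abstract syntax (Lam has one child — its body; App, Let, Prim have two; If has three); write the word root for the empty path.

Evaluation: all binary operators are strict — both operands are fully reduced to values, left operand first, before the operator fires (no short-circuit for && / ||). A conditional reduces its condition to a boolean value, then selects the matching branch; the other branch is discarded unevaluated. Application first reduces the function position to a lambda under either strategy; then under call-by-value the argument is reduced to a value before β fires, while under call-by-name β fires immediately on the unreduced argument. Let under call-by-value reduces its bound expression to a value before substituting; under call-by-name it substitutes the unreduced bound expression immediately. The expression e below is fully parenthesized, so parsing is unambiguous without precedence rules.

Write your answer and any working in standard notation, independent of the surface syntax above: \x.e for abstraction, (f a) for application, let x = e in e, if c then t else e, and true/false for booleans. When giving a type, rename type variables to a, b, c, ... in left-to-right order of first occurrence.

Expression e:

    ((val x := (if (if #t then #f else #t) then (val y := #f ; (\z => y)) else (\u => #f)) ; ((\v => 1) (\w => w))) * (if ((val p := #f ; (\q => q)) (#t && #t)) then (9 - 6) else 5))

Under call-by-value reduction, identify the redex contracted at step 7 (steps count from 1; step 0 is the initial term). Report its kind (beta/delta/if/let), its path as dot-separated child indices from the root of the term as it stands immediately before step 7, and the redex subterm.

Derivation:
step 0: ((let x = (if (if true then false else true) then (let y = false in (\z.y)) else (\u.false)) in ((\v.1) (\w.w))) * (if ((let p = false in (\q.q)) (true && true)) then (9 - 6) else 5))
step 1: [if@0.0.0] ((let x = (if false then (let y = false in (\z.y)) else (\u.false)) in ((\v.1) (\w.w))) * (if ((let p = false in (\q.q)) (true && true)) then (9 - 6) else 5))
step 2: [if@0.0] ((let x = (\u.false) in ((\v.1) (\w.w))) * (if ((let p = false in (\q.q)) (true && true)) then (9 - 6) else 5))
step 3: [let@0] (((\v.1) (\w.w)) * (if ((let p = false in (\q.q)) (true && true)) then (9 - 6) else 5))
step 4: [beta@0] (1 * (if ((let p = false in (\q.q)) (true && true)) then (9 - 6) else 5))
step 5: [let@1.0.0] (1 * (if ((\q.q) (true && true)) then (9 - 6) else 5))
step 6: [delta@1.0.1] (1 * (if ((\q.q) true) then (9 - 6) else 5))
step 7: [beta@1.0] (1 * (if true then (9 - 6) else 5))

Answer: beta at 1.0 : ((\q.q) true)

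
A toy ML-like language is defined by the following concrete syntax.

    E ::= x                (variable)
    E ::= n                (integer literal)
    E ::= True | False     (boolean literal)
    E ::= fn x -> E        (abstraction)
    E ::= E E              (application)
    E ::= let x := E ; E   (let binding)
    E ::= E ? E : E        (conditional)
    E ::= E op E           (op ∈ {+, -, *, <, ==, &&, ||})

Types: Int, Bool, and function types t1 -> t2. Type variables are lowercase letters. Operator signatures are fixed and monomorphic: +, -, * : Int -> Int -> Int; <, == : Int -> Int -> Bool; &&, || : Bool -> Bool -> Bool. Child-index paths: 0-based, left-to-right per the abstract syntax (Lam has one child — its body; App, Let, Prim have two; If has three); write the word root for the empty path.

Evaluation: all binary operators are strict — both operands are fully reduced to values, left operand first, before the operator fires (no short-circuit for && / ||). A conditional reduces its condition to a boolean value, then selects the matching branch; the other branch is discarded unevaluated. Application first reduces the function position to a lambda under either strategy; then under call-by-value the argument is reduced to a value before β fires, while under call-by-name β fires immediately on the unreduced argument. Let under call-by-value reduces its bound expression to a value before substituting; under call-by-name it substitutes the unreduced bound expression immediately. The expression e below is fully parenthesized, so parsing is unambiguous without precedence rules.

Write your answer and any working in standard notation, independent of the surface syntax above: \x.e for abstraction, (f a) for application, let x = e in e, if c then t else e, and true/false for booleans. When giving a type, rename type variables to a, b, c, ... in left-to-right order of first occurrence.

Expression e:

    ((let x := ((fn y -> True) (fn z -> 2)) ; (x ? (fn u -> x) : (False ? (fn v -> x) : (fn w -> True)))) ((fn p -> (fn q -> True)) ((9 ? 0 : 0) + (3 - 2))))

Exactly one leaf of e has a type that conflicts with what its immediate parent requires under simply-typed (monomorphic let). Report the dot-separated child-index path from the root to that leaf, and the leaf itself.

Answer: 1.1.0.0 : 9

Working:
\y._ : a -> Bool
\z._ : b -> Int
  unify a -> Bool ~ (b -> Int) -> c
  unify a ~ b -> Int
  unify Bool ~ c
_ _ : Bool
let x : Bool
x : Bool
  unify Bool ~ Bool
x : Bool
\u._ : d -> Bool
  unify Bool ~ Bool
x : Bool
\v._ : e -> Bool
\w._ : f -> Bool
  unify e -> Bool ~ f -> Bool
  unify e ~ f
  unify Bool ~ Bool
  unify d -> Bool ~ f -> Bool
  unify d ~ f
  unify Bool ~ Bool
\q._ : h -> Bool
\p._ : g -> h -> Bool
  unify Int ~ Bool
  FAIL: mismatch Int ~ Bool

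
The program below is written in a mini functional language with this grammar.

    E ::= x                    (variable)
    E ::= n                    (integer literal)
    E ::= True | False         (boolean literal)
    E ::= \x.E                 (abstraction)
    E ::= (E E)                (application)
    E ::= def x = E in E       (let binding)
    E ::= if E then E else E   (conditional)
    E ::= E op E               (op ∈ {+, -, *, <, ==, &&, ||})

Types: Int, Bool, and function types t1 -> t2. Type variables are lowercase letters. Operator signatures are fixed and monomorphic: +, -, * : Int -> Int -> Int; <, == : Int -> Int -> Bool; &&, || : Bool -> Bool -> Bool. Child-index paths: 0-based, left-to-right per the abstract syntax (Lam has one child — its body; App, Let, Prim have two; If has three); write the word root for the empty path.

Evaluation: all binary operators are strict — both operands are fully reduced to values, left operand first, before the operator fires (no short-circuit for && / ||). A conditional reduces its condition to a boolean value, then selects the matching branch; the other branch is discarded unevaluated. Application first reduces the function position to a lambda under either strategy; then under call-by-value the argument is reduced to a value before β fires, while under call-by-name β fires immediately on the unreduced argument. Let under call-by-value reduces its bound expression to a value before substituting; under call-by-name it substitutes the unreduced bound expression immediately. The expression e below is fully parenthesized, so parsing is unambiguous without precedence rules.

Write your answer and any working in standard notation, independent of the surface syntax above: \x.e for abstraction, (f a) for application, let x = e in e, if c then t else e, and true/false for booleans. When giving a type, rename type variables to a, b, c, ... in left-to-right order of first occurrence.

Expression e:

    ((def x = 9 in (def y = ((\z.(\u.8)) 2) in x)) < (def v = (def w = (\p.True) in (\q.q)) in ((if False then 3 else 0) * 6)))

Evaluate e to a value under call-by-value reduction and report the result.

Trace:
step 0: ((let x = 9 in (let y = ((\z.(\u.8)) 2) in x)) < (let v = (let w = (\p.true) in (\q.q)) in ((if false then 3 else 0) * 6)))
step 1: [let@0] ((let y = ((\z.(\u.8)) 2) in 9) < (let v = (let w = (\p.true) in (\q.q)) in ((if false then 3 else 0) * 6)))
step 2: [beta@0.0] ((let y = (\u.8) in 9) < (let v = (let w = (\p.true) in (\q.q)) in ((if false then 3 else 0) * 6)))
step 3: [let@0] (9 < (let v = (let w = (\p.true) in (\q.q)) in ((if false then 3 else 0) * 6)))
step 4: [let@1.0] (9 < (let v = (\q.q) in ((if false then 3 else 0) * 6)))
step 5: [let@1] (9 < ((if false then 3 else 0) * 6))
step 6: [if@1.0] (9 < (0 * 6))
step 7: [delta@1] (9 < 0)
step 8: [delta@root] false

Answer: false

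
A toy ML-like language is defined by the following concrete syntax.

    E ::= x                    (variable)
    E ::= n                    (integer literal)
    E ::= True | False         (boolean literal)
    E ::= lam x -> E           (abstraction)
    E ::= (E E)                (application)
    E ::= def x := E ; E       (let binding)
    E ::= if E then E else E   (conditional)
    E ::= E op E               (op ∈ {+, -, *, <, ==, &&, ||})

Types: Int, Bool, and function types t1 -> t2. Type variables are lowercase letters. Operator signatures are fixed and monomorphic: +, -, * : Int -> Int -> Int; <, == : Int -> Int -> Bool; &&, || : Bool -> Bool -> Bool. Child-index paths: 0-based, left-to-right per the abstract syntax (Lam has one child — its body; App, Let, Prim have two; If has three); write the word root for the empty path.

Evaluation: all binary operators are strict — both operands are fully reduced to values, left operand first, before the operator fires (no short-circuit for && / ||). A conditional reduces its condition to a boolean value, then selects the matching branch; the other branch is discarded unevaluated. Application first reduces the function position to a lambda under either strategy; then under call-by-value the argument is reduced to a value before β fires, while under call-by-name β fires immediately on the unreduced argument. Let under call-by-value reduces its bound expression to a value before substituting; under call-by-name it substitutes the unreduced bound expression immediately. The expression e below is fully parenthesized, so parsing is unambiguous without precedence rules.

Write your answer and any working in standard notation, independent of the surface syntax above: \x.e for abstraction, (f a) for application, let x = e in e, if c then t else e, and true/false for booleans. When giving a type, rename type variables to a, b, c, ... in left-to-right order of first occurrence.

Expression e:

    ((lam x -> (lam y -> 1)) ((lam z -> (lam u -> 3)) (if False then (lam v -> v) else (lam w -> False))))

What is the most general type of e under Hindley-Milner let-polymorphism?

Answer: a -> Int

Working:
\y._ : b -> Int
\x._ : a -> b -> Int
\u._ : d -> Int
\z._ : c -> d -> Int
  unify Bool ~ Bool
v : e
\v._ : e -> e
\w._ : f -> Bool
  unify e -> e ~ f -> Bool
  unify e ~ f
  unify f ~ Bool
  unify c -> d -> Int ~ (Bool -> Bool) -> g
  unify c ~ Bool -> Bool
  unify d -> Int ~ g
_ _ : d -> Int
  unify a -> b -> Int ~ (d -> Int) -> h
  unify a ~ d -> Int
  unify b -> Int ~ h
_ _ : b -> Int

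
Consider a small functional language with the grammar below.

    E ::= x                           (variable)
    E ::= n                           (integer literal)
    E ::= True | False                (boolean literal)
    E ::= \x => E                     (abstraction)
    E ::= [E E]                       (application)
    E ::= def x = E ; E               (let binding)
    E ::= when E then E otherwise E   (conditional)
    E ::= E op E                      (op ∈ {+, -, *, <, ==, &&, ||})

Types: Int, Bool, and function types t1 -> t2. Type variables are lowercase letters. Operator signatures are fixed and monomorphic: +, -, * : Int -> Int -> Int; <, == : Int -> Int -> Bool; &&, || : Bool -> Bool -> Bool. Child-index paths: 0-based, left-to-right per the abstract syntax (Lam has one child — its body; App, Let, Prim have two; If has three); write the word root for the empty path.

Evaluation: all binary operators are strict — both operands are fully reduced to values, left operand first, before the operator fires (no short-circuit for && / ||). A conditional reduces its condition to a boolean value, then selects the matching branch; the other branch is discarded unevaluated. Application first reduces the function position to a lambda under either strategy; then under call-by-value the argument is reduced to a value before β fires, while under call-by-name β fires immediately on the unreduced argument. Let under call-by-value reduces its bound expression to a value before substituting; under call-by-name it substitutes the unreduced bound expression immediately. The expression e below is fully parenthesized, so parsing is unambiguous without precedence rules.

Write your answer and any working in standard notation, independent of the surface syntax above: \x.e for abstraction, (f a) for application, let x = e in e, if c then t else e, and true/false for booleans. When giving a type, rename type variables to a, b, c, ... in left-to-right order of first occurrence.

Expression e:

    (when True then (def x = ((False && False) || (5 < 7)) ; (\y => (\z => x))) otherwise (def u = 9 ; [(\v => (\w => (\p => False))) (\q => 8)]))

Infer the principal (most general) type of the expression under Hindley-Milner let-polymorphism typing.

Trace:
  unify Bool ~ Bool
  unify Bool ~ Bool
  unify Bool ~ Bool
  unify Bool ~ Bool
  unify Int ~ Int
  unify Int ~ Int
  unify Bool ~ Bool
let x : Bool
x : Bool
\z._ : b -> Bool
\y._ : a -> b -> Bool
let u : Int
\p._ : e -> Bool
\w._ : d -> e -> Bool
\v._ : c -> d -> e -> Bool
\q._ : f -> Int
  unify c -> d -> e -> Bool ~ (f -> Int) -> g
  unify c ~ f -> Int
  unify d -> e -> Bool ~ g
_ _ : d -> e -> Bool
  unify a -> b -> Bool ~ d -> e -> Bool
  unify a ~ d
  unify b -> Bool ~ e -> Bool
  unify b ~ e
  unify Bool ~ Bool

Answer: a -> b -> Bool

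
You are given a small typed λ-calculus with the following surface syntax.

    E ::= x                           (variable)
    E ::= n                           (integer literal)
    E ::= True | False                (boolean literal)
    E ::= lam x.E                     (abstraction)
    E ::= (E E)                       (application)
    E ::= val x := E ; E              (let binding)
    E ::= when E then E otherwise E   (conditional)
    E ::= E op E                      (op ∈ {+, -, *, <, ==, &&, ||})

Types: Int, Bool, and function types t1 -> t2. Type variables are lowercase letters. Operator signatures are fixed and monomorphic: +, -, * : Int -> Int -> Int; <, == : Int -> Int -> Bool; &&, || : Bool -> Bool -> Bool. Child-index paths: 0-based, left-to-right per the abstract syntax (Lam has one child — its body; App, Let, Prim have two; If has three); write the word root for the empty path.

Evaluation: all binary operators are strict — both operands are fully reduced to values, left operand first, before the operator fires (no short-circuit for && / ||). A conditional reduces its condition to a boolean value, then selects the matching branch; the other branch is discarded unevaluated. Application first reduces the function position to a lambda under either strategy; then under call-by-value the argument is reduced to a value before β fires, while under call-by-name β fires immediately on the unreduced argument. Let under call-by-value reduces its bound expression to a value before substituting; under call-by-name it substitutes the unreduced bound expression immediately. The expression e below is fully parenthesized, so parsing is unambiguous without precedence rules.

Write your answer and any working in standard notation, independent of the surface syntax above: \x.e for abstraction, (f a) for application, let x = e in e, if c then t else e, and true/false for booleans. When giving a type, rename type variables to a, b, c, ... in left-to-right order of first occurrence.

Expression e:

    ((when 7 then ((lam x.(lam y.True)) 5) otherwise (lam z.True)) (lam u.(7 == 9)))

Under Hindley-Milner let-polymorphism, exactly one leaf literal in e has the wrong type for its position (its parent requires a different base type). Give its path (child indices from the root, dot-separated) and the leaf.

Derivation:
  unify Int ~ Bool
  FAIL: mismatch Int ~ Bool

Answer: 0.0 : 7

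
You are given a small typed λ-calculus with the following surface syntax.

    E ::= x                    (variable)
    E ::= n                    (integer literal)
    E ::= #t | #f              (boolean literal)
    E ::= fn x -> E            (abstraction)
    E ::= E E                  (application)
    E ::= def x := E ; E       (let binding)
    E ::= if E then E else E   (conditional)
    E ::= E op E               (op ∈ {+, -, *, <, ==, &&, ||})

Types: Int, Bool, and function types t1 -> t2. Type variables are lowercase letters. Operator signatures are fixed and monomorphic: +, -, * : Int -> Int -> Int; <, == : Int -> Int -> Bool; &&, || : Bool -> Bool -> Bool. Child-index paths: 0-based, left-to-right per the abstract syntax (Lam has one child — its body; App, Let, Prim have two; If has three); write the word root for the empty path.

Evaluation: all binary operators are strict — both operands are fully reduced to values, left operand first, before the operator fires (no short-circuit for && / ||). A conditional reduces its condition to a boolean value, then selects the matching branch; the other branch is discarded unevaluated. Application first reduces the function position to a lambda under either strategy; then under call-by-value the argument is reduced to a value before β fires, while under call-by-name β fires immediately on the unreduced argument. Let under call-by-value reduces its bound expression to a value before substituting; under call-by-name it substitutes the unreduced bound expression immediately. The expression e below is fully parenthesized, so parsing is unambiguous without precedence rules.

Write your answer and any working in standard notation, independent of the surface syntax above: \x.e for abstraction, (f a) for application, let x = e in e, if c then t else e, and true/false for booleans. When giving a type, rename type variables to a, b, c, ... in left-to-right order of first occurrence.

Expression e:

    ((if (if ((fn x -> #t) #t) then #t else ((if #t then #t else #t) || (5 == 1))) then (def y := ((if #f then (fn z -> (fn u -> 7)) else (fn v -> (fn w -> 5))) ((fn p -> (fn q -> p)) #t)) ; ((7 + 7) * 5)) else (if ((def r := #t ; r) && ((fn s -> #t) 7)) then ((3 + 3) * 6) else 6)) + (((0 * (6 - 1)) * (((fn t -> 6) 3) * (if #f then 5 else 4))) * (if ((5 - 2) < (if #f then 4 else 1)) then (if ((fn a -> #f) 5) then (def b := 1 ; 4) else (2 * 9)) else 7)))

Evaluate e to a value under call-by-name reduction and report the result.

Working:
step 0: ((if (if ((\x.true) true) then true else ((if true then true else true) || (5 == 1))) then (let y = ((if false then (\z.(\u.7)) else (\v.(\w.5))) ((\p.(\q.p)) true)) in ((7 + 7) * 5)) else (if ((let r = true in r) && ((\s.true) 7)) then ((3 + 3) * 6) else 6)) + (((0 * (6 - 1)) * (((\t.6) 3) * (if false then 5 else 4))) * (if ((5 - 2) < (if false then 4 else 1)) then (if ((\a.false) 5) then (let b = 1 in 4) else (2 * 9)) else 7)))
step 1: [beta@0.0.0] ((if (if true then true else ((if true then true else true) || (5 == 1))) then (let y = ((if false then (\z.(\u.7)) else (\v.(\w.5))) ((\p.(\q.p)) true)) in ((7 + 7) * 5)) else (if ((let r = true in r) && ((\s.true) 7)) then ((3 + 3) * 6) else 6)) + (((0 * (6 - 1)) * (((\t.6) 3) * (if false then 5 else 4))) * (if ((5 - 2) < (if false then 4 else 1)) then (if ((\a.false) 5) then (let b = 1 in 4) else (2 * 9)) else 7)))
step 2: [if@0.0] ((if true then (let y = ((if false then (\z.(\u.7)) else (\v.(\w.5))) ((\p.(\q.p)) true)) in ((7 + 7) * 5)) else (if ((let r = true in r) && ((\s.true) 7)) then ((3 + 3) * 6) else 6)) + (((0 * (6 - 1)) * (((\t.6) 3) * (if false then 5 else 4))) * (if ((5 - 2) < (if false then 4 else 1)) then (if ((\a.false) 5) then (let b = 1 in 4) else (2 * 9)) else 7)))
step 3: [if@0] ((let y = ((if false then (\z.(\u.7)) else (\v.(\w.5))) ((\p.(\q.p)) true)) in ((7 + 7) * 5)) + (((0 * (6 - 1)) * (((\t.6) 3) * (if false then 5 else 4))) * (if ((5 - 2) < (if false then 4 else 1)) then (if ((\a.false) 5) then (let b = 1 in 4) else (2 * 9)) else 7)))
step 4: [let@0] (((7 + 7) * 5) + (((0 * (6 - 1)) * (((\t.6) 3) * (if false then 5 else 4))) * (if ((5 - 2) < (if false then 4 else 1)) then (if ((\a.false) 5) then (let b = 1 in 4) else (2 * 9)) else 7)))
step 5: [delta@0.0] ((14 * 5) + (((0 * (6 - 1)) * (((\t.6) 3) * (if false then 5 else 4))) * (if ((5 - 2) < (if false then 4 else 1)) then (if ((\a.false) 5) then (let b = 1 in 4) else (2 * 9)) else 7)))
step 6: [delta@0] (70 + (((0 * (6 - 1)) * (((\t.6) 3) * (if false then 5 else 4))) * (if ((5 - 2) < (if false then 4 else 1)) then (if ((\a.false) 5) then (let b = 1 in 4) else (2 * 9)) else 7)))
step 7: [delta@1.0.0.1] (70 + (((0 * 5) * (((\t.6) 3) * (if false then 5 else 4))) * (if ((5 - 2) < (if false then 4 else 1)) then (if ((\a.false) 5) then (let b = 1 in 4) else (2 * 9)) else 7)))
step 8: [delta@1.0.0] (70 + ((0 * (((\t.6) 3) * (if false then 5 else 4))) * (if ((5 - 2) < (if false then 4 else 1)) then (if ((\a.false) 5) then (let b = 1 in 4) else (2 * 9)) else 7)))
step 9: [beta@1.0.1.0] (70 + ((0 * (6 * (if false then 5 else 4))) * (if ((5 - 2) < (if false then 4 else 1)) then (if ((\a.false) 5) then (let b = 1 in 4) else (2 * 9)) else 7)))
step 10: [if@1.0.1.1] (70 + ((0 * (6 * 4)) * (if ((5 - 2) < (if false then 4 else 1)) then (if ((\a.false) 5) then (let b = 1 in 4) else (2 * 9)) else 7)))
step 11: [delta@1.0.1] (70 + ((0 * 24) * (if ((5 - 2) < (if false then 4 else 1)) then (if ((\a.false) 5) then (let b = 1 in 4) else (2 * 9)) else 7)))
step 12: [delta@1.0] (70 + (0 * (if ((5 - 2) < (if false then 4 else 1)) then (if ((\a.false) 5) then (let b = 1 in 4) else (2 * 9)) else 7)))
step 13: [delta@1.1.0.0] (70 + (0 * (if (3 < (if false then 4 else 1)) then (if ((\a.false) 5) then (let b = 1 in 4) else (2 * 9)) else 7)))
step 14: [if@1.1.0.1] (70 + (0 * (if (3 < 1) then (if ((\a.false) 5) then (let b = 1 in 4) else (2 * 9)) else 7)))
step 15: [delta@1.1.0] (70 + (0 * (if false then (if ((\a.false) 5) then (let b = 1 in 4) else (2 * 9)) else 7)))
step 16: [if@1.1] (70 + (0 * 7))
step 17: [delta@1] (70 + 0)
step 18: [delta@root] 70

Answer: 70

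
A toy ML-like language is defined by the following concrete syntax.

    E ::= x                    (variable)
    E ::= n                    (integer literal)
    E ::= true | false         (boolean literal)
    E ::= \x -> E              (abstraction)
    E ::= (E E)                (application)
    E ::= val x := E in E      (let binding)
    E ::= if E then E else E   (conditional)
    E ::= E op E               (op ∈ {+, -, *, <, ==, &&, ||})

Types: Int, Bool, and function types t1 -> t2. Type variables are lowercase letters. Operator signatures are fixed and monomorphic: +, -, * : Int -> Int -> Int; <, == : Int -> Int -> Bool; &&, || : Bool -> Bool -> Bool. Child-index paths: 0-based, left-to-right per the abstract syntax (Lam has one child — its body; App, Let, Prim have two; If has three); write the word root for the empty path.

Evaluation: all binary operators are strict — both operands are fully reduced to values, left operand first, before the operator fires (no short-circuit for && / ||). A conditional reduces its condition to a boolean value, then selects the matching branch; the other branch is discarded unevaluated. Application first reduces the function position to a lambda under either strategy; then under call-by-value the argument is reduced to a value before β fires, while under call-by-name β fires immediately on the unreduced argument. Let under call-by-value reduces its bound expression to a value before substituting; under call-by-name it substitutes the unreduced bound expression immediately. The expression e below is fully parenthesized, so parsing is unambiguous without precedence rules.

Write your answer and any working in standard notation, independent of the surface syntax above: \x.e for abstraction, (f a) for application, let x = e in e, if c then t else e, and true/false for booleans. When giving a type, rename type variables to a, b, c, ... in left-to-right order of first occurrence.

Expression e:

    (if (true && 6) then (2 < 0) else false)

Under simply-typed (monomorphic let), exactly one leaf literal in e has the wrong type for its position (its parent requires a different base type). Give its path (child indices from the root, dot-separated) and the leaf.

Derivation:
  unify Bool ~ Bool
  unify Int ~ Bool
  FAIL: mismatch Int ~ Bool

Answer: 0.1 : 6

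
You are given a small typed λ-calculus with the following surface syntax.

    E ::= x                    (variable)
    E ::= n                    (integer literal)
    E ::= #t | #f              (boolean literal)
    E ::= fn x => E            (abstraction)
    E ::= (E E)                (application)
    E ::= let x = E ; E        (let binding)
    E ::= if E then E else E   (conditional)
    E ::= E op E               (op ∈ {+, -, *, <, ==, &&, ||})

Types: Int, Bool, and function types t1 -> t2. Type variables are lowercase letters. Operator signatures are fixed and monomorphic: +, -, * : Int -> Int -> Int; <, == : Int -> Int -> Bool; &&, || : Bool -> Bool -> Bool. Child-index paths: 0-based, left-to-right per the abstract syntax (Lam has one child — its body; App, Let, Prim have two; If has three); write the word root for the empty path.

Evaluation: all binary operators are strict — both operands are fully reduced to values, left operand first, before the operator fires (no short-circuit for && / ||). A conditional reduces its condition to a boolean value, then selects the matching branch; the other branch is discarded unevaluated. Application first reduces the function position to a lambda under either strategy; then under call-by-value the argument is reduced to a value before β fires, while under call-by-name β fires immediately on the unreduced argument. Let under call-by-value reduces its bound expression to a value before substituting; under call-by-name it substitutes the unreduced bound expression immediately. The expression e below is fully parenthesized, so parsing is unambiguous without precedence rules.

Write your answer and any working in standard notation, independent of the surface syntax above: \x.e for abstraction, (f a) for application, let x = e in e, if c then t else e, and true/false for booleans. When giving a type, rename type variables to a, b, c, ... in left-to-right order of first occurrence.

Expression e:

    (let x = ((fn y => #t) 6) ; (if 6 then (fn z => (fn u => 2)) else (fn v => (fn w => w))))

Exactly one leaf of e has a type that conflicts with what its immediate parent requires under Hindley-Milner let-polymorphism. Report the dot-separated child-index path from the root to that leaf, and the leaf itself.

Answer: 1.0 : 6

Working:
\y._ : a -> Bool
  unify a -> Bool ~ Int -> b
  unify a ~ Int
  unify Bool ~ b
_ _ : Bool
let x : Bool
  unify Int ~ Bool
  FAIL: mismatch Int ~ Bool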